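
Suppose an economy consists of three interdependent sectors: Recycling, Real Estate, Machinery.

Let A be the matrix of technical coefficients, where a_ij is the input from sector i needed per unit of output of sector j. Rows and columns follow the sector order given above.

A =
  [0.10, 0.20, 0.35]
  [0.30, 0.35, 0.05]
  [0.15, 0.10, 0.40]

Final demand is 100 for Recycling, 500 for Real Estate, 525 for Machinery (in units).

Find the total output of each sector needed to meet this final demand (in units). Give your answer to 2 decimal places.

I − A =
  [   0.90    -0.20    -0.35]
  [  -0.30     0.65    -0.05]
  [  -0.15    -0.10     0.60]
Cofactors of I−A, C_ij = (−1)^(i+j)·(minor ij) (rows/columns in the sector order above):
  C_11 = (0.65)(0.60) − (-0.05)(-0.10) = 0.3850
  C_12 = −[(-0.30)(0.60) − (-0.05)(-0.15)] = 0.1875
  C_13 = (-0.30)(-0.10) − (0.65)(-0.15) = 0.1275
  C_21 = −[(-0.20)(0.60) − (-0.35)(-0.10)] = 0.1550
  C_22 = (0.90)(0.60) − (-0.35)(-0.15) = 0.4875
  C_23 = −[(0.90)(-0.10) − (-0.20)(-0.15)] = 0.1200
  C_31 = (-0.20)(-0.05) − (-0.35)(0.65) = 0.2375
  C_32 = −[(0.90)(-0.05) − (-0.35)(-0.30)] = 0.1500
  C_33 = (0.90)(0.65) − (-0.20)(-0.30) = 0.5250
det(I−A) = Σ_j (I−A)_1j·C_1j = (0.90)(0.3850) + (-0.20)(0.1875) + (-0.35)(0.1275) = 0.264375
adj(I−A) = Cᵀ =
  [ 0.3850   0.1550   0.2375]
  [ 0.1875   0.4875   0.1500]
  [ 0.1275   0.1200   0.5250]
(I − A)⁻¹ = adj(I−A) / det(I−A) ≈
  [   1.4563     0.5863     0.8983]
  [   0.7092     1.8440     0.5674]
  [   0.4823     0.4539     1.9858]
x = (I − A)⁻¹ d = adj(I−A)·d / det(I−A), with det(I−A) = 0.264375:
  x_1 = (0.3850·100 + 0.1550·500 + 0.2375·525) / 0.264375 = 240.6875 / 0.264375 ≈ 910.40
  x_2 = (0.1875·100 + 0.4875·500 + 0.1500·525) / 0.264375 = 341.25 / 0.264375 ≈ 1290.78
  x_3 = (0.1275·100 + 0.1200·500 + 0.5250·525) / 0.264375 = 348.375 / 0.264375 ≈ 1317.73

x_1 = 910.40, x_2 = 1290.78, x_3 = 1317.73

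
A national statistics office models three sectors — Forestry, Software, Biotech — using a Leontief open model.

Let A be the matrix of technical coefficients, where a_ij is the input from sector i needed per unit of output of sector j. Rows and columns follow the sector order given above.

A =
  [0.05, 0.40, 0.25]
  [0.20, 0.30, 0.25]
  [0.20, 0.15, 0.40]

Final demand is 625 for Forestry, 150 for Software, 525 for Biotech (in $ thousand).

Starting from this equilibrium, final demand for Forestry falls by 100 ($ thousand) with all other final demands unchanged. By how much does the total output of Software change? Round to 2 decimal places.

I − A =
  [   0.95    -0.40    -0.25]
  [  -0.20     0.70    -0.25]
  [  -0.20    -0.15     0.60]
Cofactors of I−A, C_ij = (−1)^(i+j)·(minor ij) (rows/columns in the sector order above):
  C_11 = (0.70)(0.60) − (-0.25)(-0.15) = 0.3825
  C_12 = −[(-0.20)(0.60) − (-0.25)(-0.20)] = 0.1700
  C_13 = (-0.20)(-0.15) − (0.70)(-0.20) = 0.1700
  C_21 = −[(-0.40)(0.60) − (-0.25)(-0.15)] = 0.2775
  C_22 = (0.95)(0.60) − (-0.25)(-0.20) = 0.5200
  C_23 = −[(0.95)(-0.15) − (-0.40)(-0.20)] = 0.2225
  C_31 = (-0.40)(-0.25) − (-0.25)(0.70) = 0.2750
  C_32 = −[(0.95)(-0.25) − (-0.25)(-0.20)] = 0.2875
  C_33 = (0.95)(0.70) − (-0.40)(-0.20) = 0.5850
det(I−A) = Σ_j (I−A)_1j·C_1j = (0.95)(0.3825) + (-0.40)(0.1700) + (-0.25)(0.1700) = 0.252875
adj(I−A) = Cᵀ =
  [ 0.3825   0.2775   0.2750]
  [ 0.1700   0.5200   0.2875]
  [ 0.1700   0.2225   0.5850]
(I − A)⁻¹ = adj(I−A) / det(I−A) ≈
  [   1.5126     1.0974     1.0875]
  [   0.6723     2.0564     1.1369]
  [   0.6723     0.8799     2.3134]
Δx = (I − A)⁻¹ Δd with Δd having -100 in the Forestry component and 0 elsewhere.
So Δx_S = L_SF · (-100), where L_SF = adj(I−A)_SF / det(I−A) = 0.1700 / 0.252875.
Δx_S = 0.1700 × (-100) / 0.252875 = -17.00 / 0.252875 ≈ -67.23.

Δx_S = -67.23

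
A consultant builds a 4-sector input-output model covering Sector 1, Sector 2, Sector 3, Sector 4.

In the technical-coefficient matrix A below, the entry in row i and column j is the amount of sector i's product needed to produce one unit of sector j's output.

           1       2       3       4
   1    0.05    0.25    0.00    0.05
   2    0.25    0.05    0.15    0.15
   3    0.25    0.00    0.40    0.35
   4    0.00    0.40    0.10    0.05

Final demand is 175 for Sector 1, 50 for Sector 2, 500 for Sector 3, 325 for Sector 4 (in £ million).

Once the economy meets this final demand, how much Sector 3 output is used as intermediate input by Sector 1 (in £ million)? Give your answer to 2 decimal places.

I − A =
  [   0.95    -0.25     0.00    -0.05]
  [  -0.25     0.95    -0.15    -0.15]
  [  -0.25     0.00     0.60    -0.35]
  [   0.00    -0.40    -0.10     0.95]
Compute the cofactors C_ij = (−1)^(i+j)·(3×3 minor ij) of I−A; the adjugate is their transpose:
adj(I−A) = Cᵀ =
  [ 0.451250   0.145750   0.047125   0.064125]
  [ 0.173125   0.507000   0.150875   0.144750]
  [ 0.245625   0.197375   0.736000   0.315250]
  [ 0.098750   0.234250   0.141000   0.494625]
det(I−A) = Σ_j (I−A)_1j·C_1j = (0.95)(0.451250) + (-0.25)(0.173125) + (0.00)(0.245625) + (-0.05)(0.098750) = 0.38046875
(I − A)⁻¹ = adj(I−A) / det(I−A) ≈
  [   1.1860     0.3831     0.1239     0.1685]
  [   0.4550     1.3326     0.3966     0.3805]
  [   0.6456     0.5188     1.9345     0.8286]
  [   0.2595     0.6157     0.3706     1.3000]
First solve x = (I − A)⁻¹ d = adj(I−A)·d / det(I−A); in particular x_1 = (0.451250·175 + 0.145750·50 + 0.047125·500 + 0.064125·325) / 0.38046875 = 130.659375 / 0.38046875 ≈ 343.4168.
Intermediate flow from 3 to 1: z_31 = a_31 · x_1 = 0.25 × 130.659375 / 0.38046875 = 32.66484375 / 0.38046875 ≈ 85.85.

z_31 = 85.85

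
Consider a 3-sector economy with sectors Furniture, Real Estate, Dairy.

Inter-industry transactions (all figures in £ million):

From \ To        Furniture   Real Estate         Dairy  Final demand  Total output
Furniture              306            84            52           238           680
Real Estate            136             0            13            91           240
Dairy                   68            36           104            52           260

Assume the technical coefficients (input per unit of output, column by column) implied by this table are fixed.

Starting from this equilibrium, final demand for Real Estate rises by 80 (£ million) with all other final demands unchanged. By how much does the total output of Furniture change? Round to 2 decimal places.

Technical coefficients a_ij = z_ij / X_j:
  a_FF = 306/680 = 0.45, a_RF = 136/680 = 0.20, a_DF = 68/680 = 0.10
  a_FR = 84/240 = 0.35, a_RR = 0/240 = 0.00, a_DR = 36/240 = 0.15
  a_FD = 52/260 = 0.20, a_RD = 13/260 = 0.05, a_DD = 104/260 = 0.40
I − A =
  [   0.55    -0.35    -0.20]
  [  -0.20     1.00    -0.05]
  [  -0.10    -0.15     0.60]
Cofactors of I−A, C_ij = (−1)^(i+j)·(minor ij) (rows/columns in the sector order above):
  C_11 = (1.00)(0.60) − (-0.05)(-0.15) = 0.5925
  C_12 = −[(-0.20)(0.60) − (-0.05)(-0.10)] = 0.1250
  C_13 = (-0.20)(-0.15) − (1.00)(-0.10) = 0.1300
  C_21 = −[(-0.35)(0.60) − (-0.20)(-0.15)] = 0.2400
  C_22 = (0.55)(0.60) − (-0.20)(-0.10) = 0.3100
  C_23 = −[(0.55)(-0.15) − (-0.35)(-0.10)] = 0.1175
  C_31 = (-0.35)(-0.05) − (-0.20)(1.00) = 0.2175
  C_32 = −[(0.55)(-0.05) − (-0.20)(-0.20)] = 0.0675
  C_33 = (0.55)(1.00) − (-0.35)(-0.20) = 0.4800
det(I−A) = Σ_j (I−A)_1j·C_1j = (0.55)(0.5925) + (-0.35)(0.1250) + (-0.20)(0.1300) = 0.256125
adj(I−A) = Cᵀ =
  [ 0.5925   0.2400   0.2175]
  [ 0.1250   0.3100   0.0675]
  [ 0.1300   0.1175   0.4800]
(I − A)⁻¹ = adj(I−A) / det(I−A) ≈
  [   2.3133     0.9370     0.8492]
  [   0.4880     1.2103     0.2635]
  [   0.5076     0.4588     1.8741]
Δx = (I − A)⁻¹ Δd with Δd having +80 in the Real Estate component and 0 elsewhere.
So Δx_F = L_FR · (+80), where L_FR = adj(I−A)_FR / det(I−A) = 0.2400 / 0.256125.
Δx_F = 0.2400 × (+80) / 0.256125 = 19.20 / 0.256125 ≈ 74.96.

Δx_F = 74.96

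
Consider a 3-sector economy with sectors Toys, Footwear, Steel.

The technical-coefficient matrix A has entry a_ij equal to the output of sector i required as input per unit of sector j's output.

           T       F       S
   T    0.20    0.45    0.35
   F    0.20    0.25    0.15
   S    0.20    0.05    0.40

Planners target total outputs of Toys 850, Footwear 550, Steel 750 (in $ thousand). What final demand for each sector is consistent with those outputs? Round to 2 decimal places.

I − A =
  [   0.80    -0.45    -0.35]
  [  -0.20     0.75    -0.15]
  [  -0.20    -0.05     0.60]
d = (I − A) x:
  d_T = (+0.80)·850 + (-0.45)·550 + (-0.35)·750 = 170.00
  d_F = (-0.20)·850 + (+0.75)·550 + (-0.15)·750 = 130.00
  d_S = (-0.20)·850 + (-0.05)·550 + (+0.60)·750 = 252.50

d_T = 170.00, d_F = 130.00, d_S = 252.50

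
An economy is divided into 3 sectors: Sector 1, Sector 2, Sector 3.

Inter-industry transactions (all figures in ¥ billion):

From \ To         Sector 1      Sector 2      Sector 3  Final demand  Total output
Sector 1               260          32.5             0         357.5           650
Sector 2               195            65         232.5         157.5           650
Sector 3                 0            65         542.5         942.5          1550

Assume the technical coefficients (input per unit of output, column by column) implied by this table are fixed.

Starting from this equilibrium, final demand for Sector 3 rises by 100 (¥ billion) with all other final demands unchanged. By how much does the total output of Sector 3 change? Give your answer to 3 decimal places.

Δx_3 = 158.014

Technical coefficients a_ij = z_ij / X_j:
  a_11 = 260/650 = 0.40, a_21 = 195/650 = 0.30, a_31 = 0/650 = 0.00
  a_12 = 32.5/650 = 0.05, a_22 = 65/650 = 0.10, a_32 = 65/650 = 0.10
  a_13 = 0/1550 = 0.00, a_23 = 232.5/1550 = 0.15, a_33 = 542.5/1550 = 0.35
I − A =
  [   0.60    -0.05     0.00]
  [  -0.30     0.90    -0.15]
  [   0.00    -0.10     0.65]
Cofactors of I−A, C_ij = (−1)^(i+j)·(minor ij) (rows/columns in the sector order above):
  C_11 = (0.90)(0.65) − (-0.15)(-0.10) = 0.5700
  C_12 = −[(-0.30)(0.65) − (-0.15)(0.00)] = 0.1950
  C_13 = (-0.30)(-0.10) − (0.90)(0.00) = 0.0300
  C_21 = −[(-0.05)(0.65) − (0.00)(-0.10)] = 0.0325
  C_22 = (0.60)(0.65) − (0.00)(0.00) = 0.3900
  C_23 = −[(0.60)(-0.10) − (-0.05)(0.00)] = 0.0600
  C_31 = (-0.05)(-0.15) − (0.00)(0.90) = 0.0075
  C_32 = −[(0.60)(-0.15) − (0.00)(-0.30)] = 0.0900
  C_33 = (0.60)(0.90) − (-0.05)(-0.30) = 0.5250
det(I−A) = Σ_j (I−A)_1j·C_1j = (0.60)(0.5700) + (-0.05)(0.1950) + (0.00)(0.0300) = 0.33225
adj(I−A) = Cᵀ =
  [ 0.5700   0.0325   0.0075]
  [ 0.1950   0.3900   0.0900]
  [ 0.0300   0.0600   0.5250]
(I − A)⁻¹ = adj(I−A) / det(I−A) ≈
  [   1.7156     0.0978     0.0226]
  [   0.5869     1.1738     0.2709]
  [   0.0903     0.1806     1.5801]
Δx = (I − A)⁻¹ Δd with Δd having +100 in the Sector 3 component and 0 elsewhere.
So Δx_3 = L_33 · (+100), where L_33 = adj(I−A)_33 / det(I−A) = 0.5250 / 0.33225.
Δx_3 = 0.5250 × (+100) / 0.33225 = 52.50 / 0.33225 ≈ 158.014.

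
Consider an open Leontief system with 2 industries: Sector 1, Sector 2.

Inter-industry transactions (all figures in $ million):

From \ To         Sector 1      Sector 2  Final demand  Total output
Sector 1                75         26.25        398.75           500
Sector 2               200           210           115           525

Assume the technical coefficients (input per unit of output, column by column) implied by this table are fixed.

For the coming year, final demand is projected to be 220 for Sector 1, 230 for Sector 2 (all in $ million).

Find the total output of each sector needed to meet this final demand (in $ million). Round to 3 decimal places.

x_1 = 292.857, x_2 = 578.571

Technical coefficients a_ij = z_ij / X_j:
  a_11 = 75/500 = 0.15, a_21 = 200/500 = 0.40
  a_12 = 26.25/525 = 0.05, a_22 = 210/525 = 0.40
I − A =
  [   0.85    -0.05]
  [  -0.40     0.60]
det(I−A) = (0.85)(0.60) − (-0.05)(-0.40) = 0.4900
adj(I−A) = [[0.60, 0.05], [0.40, 0.85]]
(I − A)⁻¹ = adj(I−A) / det(I−A) ≈
  [   1.2245     0.1020]
  [   0.8163     1.7347]
x = (I − A)⁻¹ d = adj(I−A)·d / det(I−A), with det(I−A) = 0.4900:
  x_1 = (0.60·220 + 0.05·230) / 0.4900 = 143.50 / 0.4900 ≈ 292.857
  x_2 = (0.40·220 + 0.85·230) / 0.4900 = 283.50 / 0.4900 ≈ 578.571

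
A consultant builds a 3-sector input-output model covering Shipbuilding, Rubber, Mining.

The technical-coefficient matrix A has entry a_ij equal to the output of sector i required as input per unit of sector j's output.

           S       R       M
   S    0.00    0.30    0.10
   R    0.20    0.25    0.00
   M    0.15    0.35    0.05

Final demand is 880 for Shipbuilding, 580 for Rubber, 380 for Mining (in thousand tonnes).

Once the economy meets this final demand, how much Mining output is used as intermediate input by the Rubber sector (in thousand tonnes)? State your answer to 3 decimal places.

I − A =
  [   1.00    -0.30    -0.10]
  [  -0.20     0.75     0.00]
  [  -0.15    -0.35     0.95]
Cofactors of I−A, C_ij = (−1)^(i+j)·(minor ij) (rows/columns in the sector order above):
  C_11 = (0.75)(0.95) − (0.00)(-0.35) = 0.7125
  C_12 = −[(-0.20)(0.95) − (0.00)(-0.15)] = 0.1900
  C_13 = (-0.20)(-0.35) − (0.75)(-0.15) = 0.1825
  C_21 = −[(-0.30)(0.95) − (-0.10)(-0.35)] = 0.3200
  C_22 = (1.00)(0.95) − (-0.10)(-0.15) = 0.9350
  C_23 = −[(1.00)(-0.35) − (-0.30)(-0.15)] = 0.3950
  C_31 = (-0.30)(0.00) − (-0.10)(0.75) = 0.0750
  C_32 = −[(1.00)(0.00) − (-0.10)(-0.20)] = 0.0200
  C_33 = (1.00)(0.75) − (-0.30)(-0.20) = 0.6900
det(I−A) = Σ_j (I−A)_1j·C_1j = (1.00)(0.7125) + (-0.30)(0.1900) + (-0.10)(0.1825) = 0.63725
adj(I−A) = Cᵀ =
  [ 0.7125   0.3200   0.0750]
  [ 0.1900   0.9350   0.0200]
  [ 0.1825   0.3950   0.6900]
(I − A)⁻¹ = adj(I−A) / det(I−A) ≈
  [   1.1181     0.5022     0.1177]
  [   0.2982     1.4672     0.0314]
  [   0.2864     0.6199     1.0828]
First solve x = (I − A)⁻¹ d = adj(I−A)·d / det(I−A); in particular x_R = (0.1900·880 + 0.9350·580 + 0.0200·380) / 0.63725 = 717.10 / 0.63725 ≈ 1125.30404.
Intermediate flow from M to R: z_MR = a_MR · x_R = 0.35 × 717.10 / 0.63725 = 250.985 / 0.63725 ≈ 393.856.

z_MR = 393.856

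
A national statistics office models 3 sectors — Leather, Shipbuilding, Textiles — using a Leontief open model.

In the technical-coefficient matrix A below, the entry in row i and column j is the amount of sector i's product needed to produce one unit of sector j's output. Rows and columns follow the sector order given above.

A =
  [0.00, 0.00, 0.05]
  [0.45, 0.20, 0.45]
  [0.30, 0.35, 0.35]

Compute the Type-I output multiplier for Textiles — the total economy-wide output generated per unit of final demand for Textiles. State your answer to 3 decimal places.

m_T = 3.831

I − A =
  [   1.00     0.00    -0.05]
  [  -0.45     0.80    -0.45]
  [  -0.30    -0.35     0.65]
Cofactors of I−A, C_ij = (−1)^(i+j)·(minor ij) (rows/columns in the sector order above):
  C_11 = (0.80)(0.65) − (-0.45)(-0.35) = 0.3625
  C_12 = −[(-0.45)(0.65) − (-0.45)(-0.30)] = 0.4275
  C_13 = (-0.45)(-0.35) − (0.80)(-0.30) = 0.3975
  C_21 = −[(0.00)(0.65) − (-0.05)(-0.35)] = 0.0175
  C_22 = (1.00)(0.65) − (-0.05)(-0.30) = 0.6350
  C_23 = −[(1.00)(-0.35) − (0.00)(-0.30)] = 0.3500
  C_31 = (0.00)(-0.45) − (-0.05)(0.80) = 0.0400
  C_32 = −[(1.00)(-0.45) − (-0.05)(-0.45)] = 0.4725
  C_33 = (1.00)(0.80) − (0.00)(-0.45) = 0.8000
det(I−A) = Σ_j (I−A)_1j·C_1j = (1.00)(0.3625) + (0.00)(0.4275) + (-0.05)(0.3975) = 0.342625
adj(I−A) = Cᵀ =
  [ 0.3625   0.0175   0.0400]
  [ 0.4275   0.6350   0.4725]
  [ 0.3975   0.3500   0.8000]
(I − A)⁻¹ = adj(I−A) / det(I−A) ≈
  [   1.0580     0.0511     0.1167]
  [   1.2477     1.8533     1.3791]
  [   1.1602     1.0215     2.3349]
The output multiplier for sector j is the column-j sum of the Leontief inverse (I − A)⁻¹ = adj(I−A) / det(I−A).
Column T of adj(I−A): (0.0400, 0.4725, 0.8000); det(I−A) = 0.342625.
m_T = (0.0400 + 0.4725 + 0.8000) / 0.342625 = 1.3125 / 0.342625 ≈ 3.831.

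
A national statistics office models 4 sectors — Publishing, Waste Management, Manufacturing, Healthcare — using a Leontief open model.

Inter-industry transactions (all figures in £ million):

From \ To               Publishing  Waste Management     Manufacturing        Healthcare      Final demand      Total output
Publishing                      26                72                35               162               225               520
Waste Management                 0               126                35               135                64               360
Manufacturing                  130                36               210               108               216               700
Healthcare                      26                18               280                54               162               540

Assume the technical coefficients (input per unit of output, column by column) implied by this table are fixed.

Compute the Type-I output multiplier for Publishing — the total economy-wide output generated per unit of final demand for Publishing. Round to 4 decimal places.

m_1 = 2.2565

Technical coefficients a_ij = z_ij / X_j:
  a_11 = 26/520 = 0.05, a_21 = 0/520 = 0.00, a_31 = 130/520 = 0.25, a_41 = 26/520 = 0.05
  a_12 = 72/360 = 0.20, a_22 = 126/360 = 0.35, a_32 = 36/360 = 0.10, a_42 = 18/360 = 0.05
  a_13 = 35/700 = 0.05, a_23 = 35/700 = 0.05, a_33 = 210/700 = 0.30, a_43 = 280/700 = 0.40
  a_14 = 162/540 = 0.30, a_24 = 135/540 = 0.25, a_34 = 108/540 = 0.20, a_44 = 54/540 = 0.10
I − A =
  [   0.95    -0.20    -0.05    -0.30]
  [   0.00     0.65    -0.05    -0.25]
  [  -0.25    -0.10     0.70    -0.20]
  [  -0.05    -0.05    -0.40     0.90]
Compute the cofactors C_ij = (−1)^(i+j)·(3×3 minor ij) of I−A; the adjugate is their transpose:
adj(I−A) = Cᵀ =
  [ 0.333750   0.137500   0.136375   0.179750]
  [ 0.045500   0.470250   0.137625   0.176375]
  [ 0.150875   0.144250   0.531625   0.208500]
  [ 0.088125   0.097875   0.251500   0.416875]
det(I−A) = Σ_j (I−A)_1j·C_1j = (0.95)(0.333750) + (-0.20)(0.045500) + (-0.05)(0.150875) + (-0.30)(0.088125) = 0.27398125
(I − A)⁻¹ = adj(I−A) / det(I−A) ≈
  [   1.21815     0.50186     0.49775     0.65607]
  [   0.16607     1.71636     0.50232     0.64375]
  [   0.55068     0.52650     1.94037     0.76100]
  [   0.32165     0.35723     0.91795     1.52155]
The output multiplier for sector j is the column-j sum of the Leontief inverse (I − A)⁻¹ = adj(I−A) / det(I−A).
Column 1 of adj(I−A): (0.333750, 0.045500, 0.150875, 0.088125); det(I−A) = 0.27398125.
m_1 = (0.333750 + 0.045500 + 0.150875 + 0.088125) / 0.27398125 = 0.61825 / 0.27398125 ≈ 2.2565.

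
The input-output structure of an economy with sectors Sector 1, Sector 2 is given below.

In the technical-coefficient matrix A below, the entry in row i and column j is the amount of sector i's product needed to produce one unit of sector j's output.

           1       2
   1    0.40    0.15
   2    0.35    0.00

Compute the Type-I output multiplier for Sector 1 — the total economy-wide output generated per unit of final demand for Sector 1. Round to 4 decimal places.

I − A =
  [   0.60    -0.15]
  [  -0.35     1.00]
det(I−A) = (0.60)(1.00) − (-0.15)(-0.35) = 0.5475
adj(I−A) = [[1.00, 0.15], [0.35, 0.60]]
(I − A)⁻¹ = adj(I−A) / det(I−A) ≈
  [   1.82648     0.27397]
  [   0.63927     1.09589]
The output multiplier for sector j is the column-j sum of the Leontief inverse (I − A)⁻¹ = adj(I−A) / det(I−A).
Column 1 of adj(I−A): (1.00, 0.35); det(I−A) = 0.5475.
m_1 = (1.00 + 0.35) / 0.5475 = 1.35 / 0.5475 ≈ 2.4658.

m_1 = 2.4658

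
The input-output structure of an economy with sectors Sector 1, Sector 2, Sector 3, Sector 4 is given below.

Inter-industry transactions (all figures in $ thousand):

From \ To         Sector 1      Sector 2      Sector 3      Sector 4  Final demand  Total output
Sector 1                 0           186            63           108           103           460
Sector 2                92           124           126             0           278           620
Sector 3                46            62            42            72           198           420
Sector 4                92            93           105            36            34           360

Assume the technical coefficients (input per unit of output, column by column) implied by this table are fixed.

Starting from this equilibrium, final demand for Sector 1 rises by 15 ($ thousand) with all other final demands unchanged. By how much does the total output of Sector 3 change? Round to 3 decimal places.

Δx_3 = 4.392

Technical coefficients a_ij = z_ij / X_j:
  a_11 = 0/460 = 0.00, a_21 = 92/460 = 0.20, a_31 = 46/460 = 0.10, a_41 = 92/460 = 0.20
  a_12 = 186/620 = 0.30, a_22 = 124/620 = 0.20, a_32 = 62/620 = 0.10, a_42 = 93/620 = 0.15
  a_13 = 63/420 = 0.15, a_23 = 126/420 = 0.30, a_33 = 42/420 = 0.10, a_43 = 105/420 = 0.25
  a_14 = 108/360 = 0.30, a_24 = 0/360 = 0.00, a_34 = 72/360 = 0.20, a_44 = 36/360 = 0.10
I − A =
  [   1.00    -0.30    -0.15    -0.30]
  [  -0.20     0.80    -0.30     0.00]
  [  -0.10    -0.10     0.90    -0.20]
  [  -0.20    -0.15    -0.25     0.90]
Compute the cofactors C_ij = (−1)^(i+j)·(3×3 minor ij) of I−A; the adjugate is their transpose:
adj(I−A) = Cᵀ =
  [ 0.57200   0.29400   0.26250   0.24900]
  [ 0.19100   0.67900   0.29400   0.12900]
  [ 0.12800   0.15750   0.60900   0.17800]
  [ 0.19450   0.22225   0.27650   0.61200]
det(I−A) = Σ_j (I−A)_1j·C_1j = (1.00)(0.57200) + (-0.30)(0.19100) + (-0.15)(0.12800) + (-0.30)(0.19450) = 0.43715
(I − A)⁻¹ = adj(I−A) / det(I−A) ≈
  [   1.3085     0.6725     0.6005     0.5696]
  [   0.4369     1.5532     0.6725     0.2951]
  [   0.2928     0.3603     1.3931     0.4072]
  [   0.4449     0.5084     0.6325     1.4000]
Δx = (I − A)⁻¹ Δd with Δd having +15 in the Sector 1 component and 0 elsewhere.
So Δx_3 = L_31 · (+15), where L_31 = adj(I−A)_31 / det(I−A) = 0.12800 / 0.43715.
Δx_3 = 0.12800 × (+15) / 0.43715 = 1.92 / 0.43715 ≈ 4.392.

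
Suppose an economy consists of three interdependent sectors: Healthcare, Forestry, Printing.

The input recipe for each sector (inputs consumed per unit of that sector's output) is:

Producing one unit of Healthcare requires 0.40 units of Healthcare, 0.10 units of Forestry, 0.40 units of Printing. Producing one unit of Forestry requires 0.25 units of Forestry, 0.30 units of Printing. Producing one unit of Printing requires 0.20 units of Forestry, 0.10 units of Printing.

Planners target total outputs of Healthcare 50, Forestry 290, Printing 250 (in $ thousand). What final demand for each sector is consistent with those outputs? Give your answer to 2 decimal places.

d_H = 30.00, d_F = 162.50, d_P = 118.00

I − A =
  [   0.60     0.00     0.00]
  [  -0.10     0.75    -0.20]
  [  -0.40    -0.30     0.90]
d = (I − A) x:
  d_H = (+0.60)·50 + (+0.00)·290 + (+0.00)·250 = 30.00
  d_F = (-0.10)·50 + (+0.75)·290 + (-0.20)·250 = 162.50
  d_P = (-0.40)·50 + (-0.30)·290 + (+0.90)·250 = 118.00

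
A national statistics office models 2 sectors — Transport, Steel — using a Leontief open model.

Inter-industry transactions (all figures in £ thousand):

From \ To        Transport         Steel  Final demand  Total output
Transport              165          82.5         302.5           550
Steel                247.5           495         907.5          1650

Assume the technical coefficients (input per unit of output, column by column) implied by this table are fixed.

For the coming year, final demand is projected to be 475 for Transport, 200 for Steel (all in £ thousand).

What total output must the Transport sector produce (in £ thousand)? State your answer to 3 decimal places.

Technical coefficients a_ij = z_ij / X_j:
  a_11 = 165/550 = 0.30, a_21 = 247.5/550 = 0.45
  a_12 = 82.5/1650 = 0.05, a_22 = 495/1650 = 0.30
I − A =
  [   0.70    -0.05]
  [  -0.45     0.70]
det(I−A) = (0.70)(0.70) − (-0.05)(-0.45) = 0.4675
adj(I−A) = [[0.70, 0.05], [0.45, 0.70]]
(I − A)⁻¹ = adj(I−A) / det(I−A) ≈
  [   1.4973     0.1070]
  [   0.9626     1.4973]
x = (I − A)⁻¹ d = adj(I−A)·d / det(I−A), with det(I−A) = 0.4675:
  x_1 = (0.70·475 + 0.05·200) / 0.4675 = 342.50 / 0.4675 ≈ 732.620
  x_2 = (0.45·475 + 0.70·200) / 0.4675 = 353.75 / 0.4675 ≈ 756.684

x_1 = 732.620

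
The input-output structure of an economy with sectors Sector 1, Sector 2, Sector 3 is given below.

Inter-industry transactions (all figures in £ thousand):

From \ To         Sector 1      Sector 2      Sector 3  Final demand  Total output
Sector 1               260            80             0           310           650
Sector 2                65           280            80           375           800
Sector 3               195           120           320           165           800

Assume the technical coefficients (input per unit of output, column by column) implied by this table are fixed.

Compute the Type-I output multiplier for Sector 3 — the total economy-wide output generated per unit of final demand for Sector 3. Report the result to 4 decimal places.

m_3 = 2.0833

Technical coefficients a_ij = z_ij / X_j:
  a_11 = 260/650 = 0.40, a_21 = 65/650 = 0.10, a_31 = 195/650 = 0.30
  a_12 = 80/800 = 0.10, a_22 = 280/800 = 0.35, a_32 = 120/800 = 0.15
  a_13 = 0/800 = 0.00, a_23 = 80/800 = 0.10, a_33 = 320/800 = 0.40
I − A =
  [   0.60    -0.10     0.00]
  [  -0.10     0.65    -0.10]
  [  -0.30    -0.15     0.60]
Cofactors of I−A, C_ij = (−1)^(i+j)·(minor ij) (rows/columns in the sector order above):
  C_11 = (0.65)(0.60) − (-0.10)(-0.15) = 0.3750
  C_12 = −[(-0.10)(0.60) − (-0.10)(-0.30)] = 0.0900
  C_13 = (-0.10)(-0.15) − (0.65)(-0.30) = 0.2100
  C_21 = −[(-0.10)(0.60) − (0.00)(-0.15)] = 0.0600
  C_22 = (0.60)(0.60) − (0.00)(-0.30) = 0.3600
  C_23 = −[(0.60)(-0.15) − (-0.10)(-0.30)] = 0.1200
  C_31 = (-0.10)(-0.10) − (0.00)(0.65) = 0.0100
  C_32 = −[(0.60)(-0.10) − (0.00)(-0.10)] = 0.0600
  C_33 = (0.60)(0.65) − (-0.10)(-0.10) = 0.3800
det(I−A) = Σ_j (I−A)_1j·C_1j = (0.60)(0.3750) + (-0.10)(0.0900) + (0.00)(0.2100) = 0.2160
adj(I−A) = Cᵀ =
  [ 0.3750   0.0600   0.0100]
  [ 0.0900   0.3600   0.0600]
  [ 0.2100   0.1200   0.3800]
(I − A)⁻¹ = adj(I−A) / det(I−A) ≈
  [   1.73611     0.27778     0.04630]
  [   0.41667     1.66667     0.27778]
  [   0.97222     0.55556     1.75926]
The output multiplier for sector j is the column-j sum of the Leontief inverse (I − A)⁻¹ = adj(I−A) / det(I−A).
Column 3 of adj(I−A): (0.0100, 0.0600, 0.3800); det(I−A) = 0.2160.
m_3 = (0.0100 + 0.0600 + 0.3800) / 0.2160 = 0.45 / 0.2160 ≈ 2.0833.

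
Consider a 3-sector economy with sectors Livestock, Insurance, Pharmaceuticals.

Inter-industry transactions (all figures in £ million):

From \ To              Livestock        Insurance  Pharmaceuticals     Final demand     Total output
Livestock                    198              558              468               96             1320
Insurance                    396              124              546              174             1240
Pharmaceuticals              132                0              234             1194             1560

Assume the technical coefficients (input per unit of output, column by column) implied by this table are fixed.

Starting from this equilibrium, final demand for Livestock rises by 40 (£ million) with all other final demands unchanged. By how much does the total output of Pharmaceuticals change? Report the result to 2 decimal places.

Δx_3 = 7.31

Technical coefficients a_ij = z_ij / X_j:
  a_11 = 198/1320 = 0.15, a_21 = 396/1320 = 0.30, a_31 = 132/1320 = 0.10
  a_12 = 558/1240 = 0.45, a_22 = 124/1240 = 0.10, a_32 = 0/1240 = 0.00
  a_13 = 468/1560 = 0.30, a_23 = 546/1560 = 0.35, a_33 = 234/1560 = 0.15
I − A =
  [   0.85    -0.45    -0.30]
  [  -0.30     0.90    -0.35]
  [  -0.10     0.00     0.85]
Cofactors of I−A, C_ij = (−1)^(i+j)·(minor ij) (rows/columns in the sector order above):
  C_11 = (0.90)(0.85) − (-0.35)(0.00) = 0.7650
  C_12 = −[(-0.30)(0.85) − (-0.35)(-0.10)] = 0.2900
  C_13 = (-0.30)(0.00) − (0.90)(-0.10) = 0.0900
  C_21 = −[(-0.45)(0.85) − (-0.30)(0.00)] = 0.3825
  C_22 = (0.85)(0.85) − (-0.30)(-0.10) = 0.6925
  C_23 = −[(0.85)(0.00) − (-0.45)(-0.10)] = 0.0450
  C_31 = (-0.45)(-0.35) − (-0.30)(0.90) = 0.4275
  C_32 = −[(0.85)(-0.35) − (-0.30)(-0.30)] = 0.3875
  C_33 = (0.85)(0.90) − (-0.45)(-0.30) = 0.6300
det(I−A) = Σ_j (I−A)_1j·C_1j = (0.85)(0.7650) + (-0.45)(0.2900) + (-0.30)(0.0900) = 0.49275
adj(I−A) = Cᵀ =
  [ 0.7650   0.3825   0.4275]
  [ 0.2900   0.6925   0.3875]
  [ 0.0900   0.0450   0.6300]
(I − A)⁻¹ = adj(I−A) / det(I−A) ≈
  [   1.5525     0.7763     0.8676]
  [   0.5885     1.4054     0.7864]
  [   0.1826     0.0913     1.2785]
Δx = (I − A)⁻¹ Δd with Δd having +40 in the Livestock component and 0 elsewhere.
So Δx_3 = L_31 · (+40), where L_31 = adj(I−A)_31 / det(I−A) = 0.0900 / 0.49275.
Δx_3 = 0.0900 × (+40) / 0.49275 = 3.60 / 0.49275 ≈ 7.31.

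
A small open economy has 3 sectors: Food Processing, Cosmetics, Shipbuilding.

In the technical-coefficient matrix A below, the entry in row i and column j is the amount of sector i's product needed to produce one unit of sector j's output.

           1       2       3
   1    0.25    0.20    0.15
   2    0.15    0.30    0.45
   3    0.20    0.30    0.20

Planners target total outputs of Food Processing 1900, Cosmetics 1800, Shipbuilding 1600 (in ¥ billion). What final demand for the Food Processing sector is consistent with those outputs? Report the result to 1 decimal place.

I − A =
  [   0.75    -0.20    -0.15]
  [  -0.15     0.70    -0.45]
  [  -0.20    -0.30     0.80]
d = (I − A) x:
  d_1 = (+0.75)·1900 + (-0.20)·1800 + (-0.15)·1600 = 825.0
  d_2 = (-0.15)·1900 + (+0.70)·1800 + (-0.45)·1600 = 255.0
  d_3 = (-0.20)·1900 + (-0.30)·1800 + (+0.80)·1600 = 360.0

d_1 = 825.0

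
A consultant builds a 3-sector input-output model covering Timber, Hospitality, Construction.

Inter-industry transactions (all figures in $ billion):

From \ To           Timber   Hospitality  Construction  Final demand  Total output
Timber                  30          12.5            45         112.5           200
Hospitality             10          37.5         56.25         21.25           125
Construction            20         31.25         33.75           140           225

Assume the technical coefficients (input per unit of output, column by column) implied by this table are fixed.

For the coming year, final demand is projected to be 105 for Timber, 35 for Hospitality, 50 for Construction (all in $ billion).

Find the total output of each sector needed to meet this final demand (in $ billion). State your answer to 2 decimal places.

x_1 = 160.44, x_2 = 99.68, x_3 = 107.02

Technical coefficients a_ij = z_ij / X_j:
  a_11 = 30/200 = 0.15, a_21 = 10/200 = 0.05, a_31 = 20/200 = 0.10
  a_12 = 12.5/125 = 0.10, a_22 = 37.5/125 = 0.30, a_32 = 31.25/125 = 0.25
  a_13 = 45/225 = 0.20, a_23 = 56.25/225 = 0.25, a_33 = 33.75/225 = 0.15
I − A =
  [   0.85    -0.10    -0.20]
  [  -0.05     0.70    -0.25]
  [  -0.10    -0.25     0.85]
Cofactors of I−A, C_ij = (−1)^(i+j)·(minor ij) (rows/columns in the sector order above):
  C_11 = (0.70)(0.85) − (-0.25)(-0.25) = 0.5325
  C_12 = −[(-0.05)(0.85) − (-0.25)(-0.10)] = 0.0675
  C_13 = (-0.05)(-0.25) − (0.70)(-0.10) = 0.0825
  C_21 = −[(-0.10)(0.85) − (-0.20)(-0.25)] = 0.1350
  C_22 = (0.85)(0.85) − (-0.20)(-0.10) = 0.7025
  C_23 = −[(0.85)(-0.25) − (-0.10)(-0.10)] = 0.2225
  C_31 = (-0.10)(-0.25) − (-0.20)(0.70) = 0.1650
  C_32 = −[(0.85)(-0.25) − (-0.20)(-0.05)] = 0.2225
  C_33 = (0.85)(0.70) − (-0.10)(-0.05) = 0.5900
det(I−A) = Σ_j (I−A)_1j·C_1j = (0.85)(0.5325) + (-0.10)(0.0675) + (-0.20)(0.0825) = 0.429375
adj(I−A) = Cᵀ =
  [ 0.5325   0.1350   0.1650]
  [ 0.0675   0.7025   0.2225]
  [ 0.0825   0.2225   0.5900]
(I − A)⁻¹ = adj(I−A) / det(I−A) ≈
  [   1.2402     0.3144     0.3843]
  [   0.1572     1.6361     0.5182]
  [   0.1921     0.5182     1.3741]
x = (I − A)⁻¹ d = adj(I−A)·d / det(I−A), with det(I−A) = 0.429375:
  x_1 = (0.5325·105 + 0.1350·35 + 0.1650·50) / 0.429375 = 68.8875 / 0.429375 ≈ 160.44
  x_2 = (0.0675·105 + 0.7025·35 + 0.2225·50) / 0.429375 = 42.80 / 0.429375 ≈ 99.68
  x_3 = (0.0825·105 + 0.2225·35 + 0.5900·50) / 0.429375 = 45.95 / 0.429375 ≈ 107.02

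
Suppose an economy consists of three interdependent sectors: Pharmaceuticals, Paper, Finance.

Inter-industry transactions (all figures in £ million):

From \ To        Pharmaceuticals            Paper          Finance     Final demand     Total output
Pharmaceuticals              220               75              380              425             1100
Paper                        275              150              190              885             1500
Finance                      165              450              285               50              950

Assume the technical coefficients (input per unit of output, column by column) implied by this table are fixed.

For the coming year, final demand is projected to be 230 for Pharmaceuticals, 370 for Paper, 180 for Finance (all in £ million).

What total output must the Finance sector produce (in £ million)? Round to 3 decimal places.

Technical coefficients a_ij = z_ij / X_j:
  a_11 = 220/1100 = 0.20, a_21 = 275/1100 = 0.25, a_31 = 165/1100 = 0.15
  a_12 = 75/1500 = 0.05, a_22 = 150/1500 = 0.10, a_32 = 450/1500 = 0.30
  a_13 = 380/950 = 0.40, a_23 = 190/950 = 0.20, a_33 = 285/950 = 0.30
I − A =
  [   0.80    -0.05    -0.40]
  [  -0.25     0.90    -0.20]
  [  -0.15    -0.30     0.70]
Cofactors of I−A, C_ij = (−1)^(i+j)·(minor ij) (rows/columns in the sector order above):
  C_11 = (0.90)(0.70) − (-0.20)(-0.30) = 0.5700
  C_12 = −[(-0.25)(0.70) − (-0.20)(-0.15)] = 0.2050
  C_13 = (-0.25)(-0.30) − (0.90)(-0.15) = 0.2100
  C_21 = −[(-0.05)(0.70) − (-0.40)(-0.30)] = 0.1550
  C_22 = (0.80)(0.70) − (-0.40)(-0.15) = 0.5000
  C_23 = −[(0.80)(-0.30) − (-0.05)(-0.15)] = 0.2475
  C_31 = (-0.05)(-0.20) − (-0.40)(0.90) = 0.3700
  C_32 = −[(0.80)(-0.20) − (-0.40)(-0.25)] = 0.2600
  C_33 = (0.80)(0.90) − (-0.05)(-0.25) = 0.7075
det(I−A) = Σ_j (I−A)_1j·C_1j = (0.80)(0.5700) + (-0.05)(0.2050) + (-0.40)(0.2100) = 0.36175
adj(I−A) = Cᵀ =
  [ 0.5700   0.1550   0.3700]
  [ 0.2050   0.5000   0.2600]
  [ 0.2100   0.2475   0.7075]
(I − A)⁻¹ = adj(I−A) / det(I−A) ≈
  [   1.5757     0.4285     1.0228]
  [   0.5667     1.3822     0.7187]
  [   0.5805     0.6842     1.9558]
x = (I − A)⁻¹ d = adj(I−A)·d / det(I−A), with det(I−A) = 0.36175:
  x_1 = (0.5700·230 + 0.1550·370 + 0.3700·180) / 0.36175 = 255.05 / 0.36175 ≈ 705.045
  x_2 = (0.2050·230 + 0.5000·370 + 0.2600·180) / 0.36175 = 278.95 / 0.36175 ≈ 771.113
  x_3 = (0.2100·230 + 0.2475·370 + 0.7075·180) / 0.36175 = 267.225 / 0.36175 ≈ 738.701

x_3 = 738.701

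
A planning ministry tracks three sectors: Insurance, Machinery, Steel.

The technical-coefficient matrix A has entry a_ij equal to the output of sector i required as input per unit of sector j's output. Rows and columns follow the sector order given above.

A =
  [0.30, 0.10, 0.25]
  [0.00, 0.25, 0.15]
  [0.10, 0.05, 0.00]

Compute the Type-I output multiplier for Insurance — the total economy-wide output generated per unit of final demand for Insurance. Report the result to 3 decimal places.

m_I = 1.667

I − A =
  [   0.70    -0.10    -0.25]
  [   0.00     0.75    -0.15]
  [  -0.10    -0.05     1.00]
Cofactors of I−A, C_ij = (−1)^(i+j)·(minor ij) (rows/columns in the sector order above):
  C_11 = (0.75)(1.00) − (-0.15)(-0.05) = 0.7425
  C_12 = −[(0.00)(1.00) − (-0.15)(-0.10)] = 0.0150
  C_13 = (0.00)(-0.05) − (0.75)(-0.10) = 0.0750
  C_21 = −[(-0.10)(1.00) − (-0.25)(-0.05)] = 0.1125
  C_22 = (0.70)(1.00) − (-0.25)(-0.10) = 0.6750
  C_23 = −[(0.70)(-0.05) − (-0.10)(-0.10)] = 0.0450
  C_31 = (-0.10)(-0.15) − (-0.25)(0.75) = 0.2025
  C_32 = −[(0.70)(-0.15) − (-0.25)(0.00)] = 0.1050
  C_33 = (0.70)(0.75) − (-0.10)(0.00) = 0.5250
det(I−A) = Σ_j (I−A)_1j·C_1j = (0.70)(0.7425) + (-0.10)(0.0150) + (-0.25)(0.0750) = 0.4995
adj(I−A) = Cᵀ =
  [ 0.7425   0.1125   0.2025]
  [ 0.0150   0.6750   0.1050]
  [ 0.0750   0.0450   0.5250]
(I − A)⁻¹ = adj(I−A) / det(I−A) ≈
  [   1.4865     0.2252     0.4054]
  [   0.0300     1.3514     0.2102]
  [   0.1502     0.0901     1.0511]
The output multiplier for sector j is the column-j sum of the Leontief inverse (I − A)⁻¹ = adj(I−A) / det(I−A).
Column I of adj(I−A): (0.7425, 0.0150, 0.0750); det(I−A) = 0.4995.
m_I = (0.7425 + 0.0150 + 0.0750) / 0.4995 = 0.8325 / 0.4995 ≈ 1.667.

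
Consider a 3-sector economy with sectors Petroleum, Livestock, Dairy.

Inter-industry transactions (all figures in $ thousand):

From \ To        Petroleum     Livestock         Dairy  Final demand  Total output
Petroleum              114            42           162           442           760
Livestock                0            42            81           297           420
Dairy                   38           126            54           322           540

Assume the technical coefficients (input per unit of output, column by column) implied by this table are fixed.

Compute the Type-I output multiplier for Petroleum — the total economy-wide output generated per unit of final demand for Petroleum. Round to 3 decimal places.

m_P = 1.285

Technical coefficients a_ij = z_ij / X_j:
  a_PP = 114/760 = 0.15, a_LP = 0/760 = 0.00, a_DP = 38/760 = 0.05
  a_PL = 42/420 = 0.10, a_LL = 42/420 = 0.10, a_DL = 126/420 = 0.30
  a_PD = 162/540 = 0.30, a_LD = 81/540 = 0.15, a_DD = 54/540 = 0.10
I − A =
  [   0.85    -0.10    -0.30]
  [   0.00     0.90    -0.15]
  [  -0.05    -0.30     0.90]
Cofactors of I−A, C_ij = (−1)^(i+j)·(minor ij) (rows/columns in the sector order above):
  C_11 = (0.90)(0.90) − (-0.15)(-0.30) = 0.7650
  C_12 = −[(0.00)(0.90) − (-0.15)(-0.05)] = 0.0075
  C_13 = (0.00)(-0.30) − (0.90)(-0.05) = 0.0450
  C_21 = −[(-0.10)(0.90) − (-0.30)(-0.30)] = 0.1800
  C_22 = (0.85)(0.90) − (-0.30)(-0.05) = 0.7500
  C_23 = −[(0.85)(-0.30) − (-0.10)(-0.05)] = 0.2600
  C_31 = (-0.10)(-0.15) − (-0.30)(0.90) = 0.2850
  C_32 = −[(0.85)(-0.15) − (-0.30)(0.00)] = 0.1275
  C_33 = (0.85)(0.90) − (-0.10)(0.00) = 0.7650
det(I−A) = Σ_j (I−A)_1j·C_1j = (0.85)(0.7650) + (-0.10)(0.0075) + (-0.30)(0.0450) = 0.6360
adj(I−A) = Cᵀ =
  [ 0.7650   0.1800   0.2850]
  [ 0.0075   0.7500   0.1275]
  [ 0.0450   0.2600   0.7650]
(I − A)⁻¹ = adj(I−A) / det(I−A) ≈
  [   1.2028     0.2830     0.4481]
  [   0.0118     1.1792     0.2005]
  [   0.0708     0.4088     1.2028]
The output multiplier for sector j is the column-j sum of the Leontief inverse (I − A)⁻¹ = adj(I−A) / det(I−A).
Column P of adj(I−A): (0.7650, 0.0075, 0.0450); det(I−A) = 0.6360.
m_P = (0.7650 + 0.0075 + 0.0450) / 0.6360 = 0.8175 / 0.6360 ≈ 1.285.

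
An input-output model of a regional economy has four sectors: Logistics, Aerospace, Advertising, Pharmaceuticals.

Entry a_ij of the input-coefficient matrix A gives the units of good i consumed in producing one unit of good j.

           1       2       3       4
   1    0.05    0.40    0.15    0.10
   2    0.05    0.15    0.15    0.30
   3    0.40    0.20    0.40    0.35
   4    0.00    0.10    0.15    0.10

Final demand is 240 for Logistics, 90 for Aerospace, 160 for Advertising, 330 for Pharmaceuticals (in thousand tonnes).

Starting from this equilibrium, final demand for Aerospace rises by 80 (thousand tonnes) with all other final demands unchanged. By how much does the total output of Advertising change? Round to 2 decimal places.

Δx_3 = 114.11

I − A =
  [   0.95    -0.40    -0.15    -0.10]
  [  -0.05     0.85    -0.15    -0.30]
  [  -0.40    -0.20     0.60    -0.35]
  [   0.00    -0.10    -0.15     0.90]
Compute the cofactors C_ij = (−1)^(i+j)·(3×3 minor ij) of I−A; the adjugate is their transpose:
adj(I−A) = Cᵀ =
  [ 0.355125   0.236250   0.196500   0.194625]
  [ 0.096375   0.403125   0.178500   0.214500]
  [ 0.304750   0.352250   0.679750   0.415625]
  [ 0.061500   0.103500   0.133125   0.367500]
det(I−A) = Σ_j (I−A)_1j·C_1j = (0.95)(0.355125) + (-0.40)(0.096375) + (-0.15)(0.304750) + (-0.10)(0.061500) = 0.24695625
(I − A)⁻¹ = adj(I−A) / det(I−A) ≈
  [   1.4380     0.9566     0.7957     0.7881]
  [   0.3903     1.6324     0.7228     0.8686]
  [   1.2340     1.4264     2.7525     1.6830]
  [   0.2490     0.4191     0.5391     1.4881]
Δx = (I − A)⁻¹ Δd with Δd having +80 in the Aerospace component and 0 elsewhere.
So Δx_3 = L_32 · (+80), where L_32 = adj(I−A)_32 / det(I−A) = 0.352250 / 0.24695625.
Δx_3 = 0.352250 × (+80) / 0.24695625 = 28.18 / 0.24695625 ≈ 114.11.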